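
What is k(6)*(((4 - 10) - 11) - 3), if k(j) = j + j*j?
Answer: -840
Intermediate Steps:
k(j) = j + j²
k(6)*(((4 - 10) - 11) - 3) = (6*(1 + 6))*(((4 - 10) - 11) - 3) = (6*7)*((-6 - 11) - 3) = 42*(-17 - 3) = 42*(-20) = -840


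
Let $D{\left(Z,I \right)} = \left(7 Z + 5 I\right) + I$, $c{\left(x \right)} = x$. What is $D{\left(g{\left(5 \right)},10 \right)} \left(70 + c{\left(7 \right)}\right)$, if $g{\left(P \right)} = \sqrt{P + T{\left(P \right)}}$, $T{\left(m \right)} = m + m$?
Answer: $4620 + 539 \sqrt{15} \approx 6707.5$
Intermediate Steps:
$T{\left(m \right)} = 2 m$
$g{\left(P \right)} = \sqrt{3} \sqrt{P}$ ($g{\left(P \right)} = \sqrt{P + 2 P} = \sqrt{3 P} = \sqrt{3} \sqrt{P}$)
$D{\left(Z,I \right)} = 6 I + 7 Z$ ($D{\left(Z,I \right)} = \left(5 I + 7 Z\right) + I = 6 I + 7 Z$)
$D{\left(g{\left(5 \right)},10 \right)} \left(70 + c{\left(7 \right)}\right) = \left(6 \cdot 10 + 7 \sqrt{3} \sqrt{5}\right) \left(70 + 7\right) = \left(60 + 7 \sqrt{15}\right) 77 = 4620 + 539 \sqrt{15}$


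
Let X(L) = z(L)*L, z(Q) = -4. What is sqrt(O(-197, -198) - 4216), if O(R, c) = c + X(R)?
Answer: 7*I*sqrt(74) ≈ 60.216*I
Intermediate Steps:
X(L) = -4*L
O(R, c) = c - 4*R
sqrt(O(-197, -198) - 4216) = sqrt((-198 - 4*(-197)) - 4216) = sqrt((-198 + 788) - 4216) = sqrt(590 - 4216) = sqrt(-3626) = 7*I*sqrt(74)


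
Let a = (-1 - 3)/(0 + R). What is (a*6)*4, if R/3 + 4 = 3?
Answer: 32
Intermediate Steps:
R = -3 (R = -12 + 3*3 = -12 + 9 = -3)
a = 4/3 (a = (-1 - 3)/(0 - 3) = -4/(-3) = -4*(-1/3) = 4/3 ≈ 1.3333)
(a*6)*4 = ((4/3)*6)*4 = 8*4 = 32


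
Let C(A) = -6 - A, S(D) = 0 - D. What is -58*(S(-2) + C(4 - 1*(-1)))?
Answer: 522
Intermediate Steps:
S(D) = -D
-58*(S(-2) + C(4 - 1*(-1))) = -58*(-1*(-2) + (-6 - (4 - 1*(-1)))) = -58*(2 + (-6 - (4 + 1))) = -58*(2 + (-6 - 1*5)) = -58*(2 + (-6 - 5)) = -58*(2 - 11) = -58*(-9) = 522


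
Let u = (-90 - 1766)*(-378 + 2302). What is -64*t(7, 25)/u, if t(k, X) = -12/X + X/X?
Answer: 1/107300 ≈ 9.3197e-6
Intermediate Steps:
t(k, X) = 1 - 12/X (t(k, X) = -12/X + 1 = 1 - 12/X)
u = -3570944 (u = -1856*1924 = -3570944)
-64*t(7, 25)/u = -64*(-12 + 25)/25/(-3570944) = -64*(1/25)*13*(-1)/3570944 = -832*(-1)/(25*3570944) = -64*(-1/6867200) = 1/107300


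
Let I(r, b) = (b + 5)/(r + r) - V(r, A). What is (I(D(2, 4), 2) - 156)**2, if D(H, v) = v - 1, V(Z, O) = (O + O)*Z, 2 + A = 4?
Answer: 1002001/36 ≈ 27833.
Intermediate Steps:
A = 2 (A = -2 + 4 = 2)
V(Z, O) = 2*O*Z (V(Z, O) = (2*O)*Z = 2*O*Z)
D(H, v) = -1 + v
I(r, b) = -4*r + (5 + b)/(2*r) (I(r, b) = (b + 5)/(r + r) - 2*2*r = (5 + b)/((2*r)) - 4*r = (5 + b)*(1/(2*r)) - 4*r = (5 + b)/(2*r) - 4*r = -4*r + (5 + b)/(2*r))
(I(D(2, 4), 2) - 156)**2 = ((5 + 2 - 8*(-1 + 4)**2)/(2*(-1 + 4)) - 156)**2 = ((1/2)*(5 + 2 - 8*3**2)/3 - 156)**2 = ((1/2)*(1/3)*(5 + 2 - 8*9) - 156)**2 = ((1/2)*(1/3)*(5 + 2 - 72) - 156)**2 = ((1/2)*(1/3)*(-65) - 156)**2 = (-65/6 - 156)**2 = (-1001/6)**2 = 1002001/36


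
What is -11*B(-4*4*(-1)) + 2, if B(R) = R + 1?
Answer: -185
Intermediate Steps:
B(R) = 1 + R
-11*B(-4*4*(-1)) + 2 = -11*(1 - 4*4*(-1)) + 2 = -11*(1 - 16*(-1)) + 2 = -11*(1 + 16) + 2 = -11*17 + 2 = -187 + 2 = -185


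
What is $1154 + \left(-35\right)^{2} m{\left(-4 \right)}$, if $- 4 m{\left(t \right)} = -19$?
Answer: $\frac{27891}{4} \approx 6972.8$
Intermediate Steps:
$m{\left(t \right)} = \frac{19}{4}$ ($m{\left(t \right)} = \left(- \frac{1}{4}\right) \left(-19\right) = \frac{19}{4}$)
$1154 + \left(-35\right)^{2} m{\left(-4 \right)} = 1154 + \left(-35\right)^{2} \cdot \frac{19}{4} = 1154 + 1225 \cdot \frac{19}{4} = 1154 + \frac{23275}{4} = \frac{27891}{4}$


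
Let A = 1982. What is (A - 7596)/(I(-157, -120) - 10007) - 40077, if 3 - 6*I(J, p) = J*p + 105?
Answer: -263784007/6582 ≈ -40077.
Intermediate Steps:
I(J, p) = -17 - J*p/6 (I(J, p) = 1/2 - (J*p + 105)/6 = 1/2 - (105 + J*p)/6 = 1/2 + (-35/2 - J*p/6) = -17 - J*p/6)
(A - 7596)/(I(-157, -120) - 10007) - 40077 = (1982 - 7596)/((-17 - 1/6*(-157)*(-120)) - 10007) - 40077 = -5614/((-17 - 3140) - 10007) - 40077 = -5614/(-3157 - 10007) - 40077 = -5614/(-13164) - 40077 = -5614*(-1/13164) - 40077 = 2807/6582 - 40077 = -263784007/6582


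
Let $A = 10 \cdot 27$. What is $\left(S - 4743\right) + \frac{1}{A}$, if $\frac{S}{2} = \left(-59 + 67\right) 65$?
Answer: $- \frac{999809}{270} \approx -3703.0$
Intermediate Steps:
$A = 270$
$S = 1040$ ($S = 2 \left(-59 + 67\right) 65 = 2 \cdot 8 \cdot 65 = 2 \cdot 520 = 1040$)
$\left(S - 4743\right) + \frac{1}{A} = \left(1040 - 4743\right) + \frac{1}{270} = -3703 + \frac{1}{270} = - \frac{999809}{270}$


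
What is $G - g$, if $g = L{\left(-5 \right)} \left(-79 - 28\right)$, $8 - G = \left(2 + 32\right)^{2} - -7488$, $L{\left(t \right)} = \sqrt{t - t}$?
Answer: $-8636$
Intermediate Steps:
$L{\left(t \right)} = 0$ ($L{\left(t \right)} = \sqrt{0} = 0$)
$G = -8636$ ($G = 8 - \left(\left(2 + 32\right)^{2} - -7488\right) = 8 - \left(34^{2} + 7488\right) = 8 - \left(1156 + 7488\right) = 8 - 8644 = -8636$)
$g = 0$ ($g = 0 \left(-79 - 28\right) = 0 \left(-107\right) = 0$)
$G - g = -8636 - 0 = -8636 + 0 = -8636$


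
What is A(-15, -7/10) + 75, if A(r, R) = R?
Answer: 743/10 ≈ 74.300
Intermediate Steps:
A(-15, -7/10) + 75 = -7/10 + 75 = 743/10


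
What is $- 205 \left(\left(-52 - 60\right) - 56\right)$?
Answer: $34440$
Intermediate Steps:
$- 205 \left(\left(-52 - 60\right) - 56\right) = - 205 \left(-112 - 56\right) = \left(-205\right) \left(-168\right) = 34440$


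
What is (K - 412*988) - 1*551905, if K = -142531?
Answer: -1101492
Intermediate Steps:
(K - 412*988) - 1*551905 = (-142531 - 412*988) - 1*551905 = (-142531 - 407056) - 551905 = -549587 - 551905 = -1101492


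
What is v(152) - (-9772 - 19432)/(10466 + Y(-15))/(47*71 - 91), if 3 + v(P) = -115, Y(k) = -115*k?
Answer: -2334732572/19785993 ≈ -118.00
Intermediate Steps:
v(P) = -118 (v(P) = -3 - 115 = -118)
v(152) - (-9772 - 19432)/(10466 + Y(-15))/(47*71 - 91) = -118 - (-9772 - 19432)/(10466 - 115*(-15))/(47*71 - 91) = -118 - (-29204/(10466 + 1725))/(3337 - 91) = -118 - (-29204/12191)/3246 = -118 - (-29204*1/12191)/3246 = -118 - (-29204)/(12191*3246) = -118 - 1*(-14602/19785993) = -118 + 14602/19785993 = -2334732572/19785993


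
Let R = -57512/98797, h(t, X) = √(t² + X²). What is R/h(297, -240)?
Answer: -57512*√16201/4801830591 ≈ -0.0015245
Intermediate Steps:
h(t, X) = √(X² + t²)
R = -57512/98797 (R = -57512*1/98797 = -57512/98797 ≈ -0.58212)
R/h(297, -240) = -57512/(98797*√((-240)² + 297²)) = -57512/(98797*√(57600 + 88209)) = -57512*√16201/48603/98797 = -57512*√16201/4801830591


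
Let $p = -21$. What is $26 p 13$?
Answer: $-7098$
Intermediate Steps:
$26 p 13 = 26 \left(-21\right) 13 = \left(-546\right) 13 = -7098$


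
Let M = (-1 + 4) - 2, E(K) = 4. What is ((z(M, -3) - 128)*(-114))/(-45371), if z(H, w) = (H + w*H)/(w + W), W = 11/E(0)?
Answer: -13680/45371 ≈ -0.30151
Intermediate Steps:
M = 1 (M = 3 - 2 = 1)
W = 11/4 ≈ 2.7500
z(H, w) = (H + H*w)/(11/4 + w) (z(H, w) = (H + w*H)/(w + 11/4) = (H + H*w)/(11/4 + w))
((z(M, -3) - 128)*(-114))/(-45371) = ((4*1*(1 - 3)/(11 + 4*(-3)) - 128)*(-114))/(-45371) = ((4*1*(-2)/(11 - 12) - 128)*(-114))*(-1/45371) = ((4*1*(-2)/(-1) - 128)*(-114))*(-1/45371) = ((4*1*(-1)*(-2) - 128)*(-114))*(-1/45371) = ((8 - 128)*(-114))*(-1/45371) = -120*(-114)*(-1/45371) = 13680*(-1/45371) = -13680/45371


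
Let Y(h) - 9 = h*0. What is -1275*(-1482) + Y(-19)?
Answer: 1889559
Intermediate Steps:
Y(h) = 9 (Y(h) = 9 + h*0 = 9 + 0 = 9)
-1275*(-1482) + Y(-19) = -1275*(-1482) + 9 = 1889550 + 9 = 1889559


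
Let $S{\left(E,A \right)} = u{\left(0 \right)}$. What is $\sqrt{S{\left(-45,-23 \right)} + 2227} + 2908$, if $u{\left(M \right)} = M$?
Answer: $2908 + \sqrt{2227} \approx 2955.2$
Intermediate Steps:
$S{\left(E,A \right)} = 0$
$\sqrt{S{\left(-45,-23 \right)} + 2227} + 2908 = \sqrt{0 + 2227} + 2908 = \sqrt{2227} + 2908 = 2908 + \sqrt{2227}$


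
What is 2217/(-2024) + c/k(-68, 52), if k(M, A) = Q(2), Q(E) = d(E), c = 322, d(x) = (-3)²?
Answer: 631775/18216 ≈ 34.682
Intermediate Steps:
d(x) = 9
Q(E) = 9
k(M, A) = 9
2217/(-2024) + c/k(-68, 52) = 2217/(-2024) + 322/9 = 2217*(-1/2024) + 322*(⅑) = -2217/2024 + 322/9 = 631775/18216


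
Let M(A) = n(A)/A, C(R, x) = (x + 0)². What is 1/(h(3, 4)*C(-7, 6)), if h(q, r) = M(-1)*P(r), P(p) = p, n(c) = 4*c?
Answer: 1/576 ≈ 0.0017361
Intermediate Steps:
C(R, x) = x²
M(A) = 4 (M(A) = (4*A)/A = 4)
h(q, r) = 4*r
1/(h(3, 4)*C(-7, 6)) = 1/((4*4)*6²) = 1/(16*36) = 1/576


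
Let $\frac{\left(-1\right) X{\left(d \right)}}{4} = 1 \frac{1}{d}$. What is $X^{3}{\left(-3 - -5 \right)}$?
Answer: $-8$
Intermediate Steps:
$X{\left(d \right)} = - \frac{4}{d}$ ($X{\left(d \right)} = - 4 \cdot 1 \frac{1}{d} = - \frac{4}{d}$)
$X^{3}{\left(-3 - -5 \right)} = \left(- \frac{4}{-3 - -5}\right)^{3} = \left(- \frac{4}{-3 + 5}\right)^{3} = \left(- \frac{4}{2}\right)^{3} = \left(\left(-4\right) \frac{1}{2}\right)^{3} = \left(-2\right)^{3} = -8$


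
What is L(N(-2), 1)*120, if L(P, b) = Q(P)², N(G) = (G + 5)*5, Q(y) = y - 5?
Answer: 12000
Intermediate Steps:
Q(y) = -5 + y
N(G) = 25 + 5*G (N(G) = (5 + G)*5 = 25 + 5*G)
L(P, b) = (-5 + P)²
L(N(-2), 1)*120 = (-5 + (25 + 5*(-2)))²*120 = (-5 + (25 - 10))²*120 = (-5 + 15)²*120 = 10²*120 = 100*120 = 12000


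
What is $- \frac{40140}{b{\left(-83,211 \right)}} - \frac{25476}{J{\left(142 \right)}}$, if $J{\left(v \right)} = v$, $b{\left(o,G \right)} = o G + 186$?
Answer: $- \frac{217861386}{1230217} \approx -177.09$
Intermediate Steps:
$b{\left(o,G \right)} = 186 + G o$ ($b{\left(o,G \right)} = G o + 186 = 186 + G o$)
$- \frac{40140}{b{\left(-83,211 \right)}} - \frac{25476}{J{\left(142 \right)}} = - \frac{40140}{186 + 211 \left(-83\right)} - \frac{25476}{142} = - \frac{40140}{186 - 17513} - \frac{12738}{71} = - \frac{40140}{-17327} - \frac{12738}{71} = \left(-40140\right) \left(- \frac{1}{17327}\right) - \frac{12738}{71} = \frac{40140}{17327} - \frac{12738}{71} = - \frac{217861386}{1230217}$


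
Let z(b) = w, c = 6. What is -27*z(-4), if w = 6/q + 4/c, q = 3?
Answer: -72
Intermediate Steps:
w = 8/3 (w = 6/3 + 4/6 = 6*(⅓) + 4*(⅙) = 2 + ⅔ = 8/3 ≈ 2.6667)
z(b) = 8/3
-27*z(-4) = -27*8/3 = -72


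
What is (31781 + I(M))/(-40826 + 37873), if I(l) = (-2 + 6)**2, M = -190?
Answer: -31797/2953 ≈ -10.768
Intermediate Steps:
I(l) = 16 (I(l) = 4**2 = 16)
(31781 + I(M))/(-40826 + 37873) = (31781 + 16)/(-40826 + 37873) = 31797/(-2953) = 31797*(-1/2953) = -31797/2953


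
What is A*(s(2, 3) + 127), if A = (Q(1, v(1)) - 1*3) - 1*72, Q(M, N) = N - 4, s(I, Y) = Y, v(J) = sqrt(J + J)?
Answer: -10270 + 130*sqrt(2) ≈ -10086.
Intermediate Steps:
v(J) = sqrt(2)*sqrt(J) (v(J) = sqrt(2*J) = sqrt(2)*sqrt(J))
Q(M, N) = -4 + N
A = -79 + sqrt(2) (A = ((-4 + sqrt(2)*sqrt(1)) - 1*3) - 1*72 = ((-4 + sqrt(2)*1) - 3) - 72 = ((-4 + sqrt(2)) - 3) - 72 = (-7 + sqrt(2)) - 72 = -79 + sqrt(2) ≈ -77.586)
A*(s(2, 3) + 127) = (-79 + sqrt(2))*(3 + 127) = (-79 + sqrt(2))*130 = -10270 + 130*sqrt(2)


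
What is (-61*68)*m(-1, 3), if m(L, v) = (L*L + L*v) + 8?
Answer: -24888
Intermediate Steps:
m(L, v) = 8 + L² + L*v (m(L, v) = (L² + L*v) + 8 = 8 + L² + L*v)
(-61*68)*m(-1, 3) = (-61*68)*(8 + (-1)² - 1*3) = -4148*(8 + 1 - 3) = -4148*6 = -24888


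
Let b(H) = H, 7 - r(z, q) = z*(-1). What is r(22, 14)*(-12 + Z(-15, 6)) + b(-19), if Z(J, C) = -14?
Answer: -773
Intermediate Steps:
r(z, q) = 7 + z (r(z, q) = 7 - z*(-1) = 7 - (-1)*z = 7 + z)
r(22, 14)*(-12 + Z(-15, 6)) + b(-19) = (7 + 22)*(-12 - 14) - 19 = 29*(-26) - 19 = -754 - 19 = -773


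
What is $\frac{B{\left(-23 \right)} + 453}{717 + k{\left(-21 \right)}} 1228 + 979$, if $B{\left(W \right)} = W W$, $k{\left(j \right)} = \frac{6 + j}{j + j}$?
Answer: $\frac{26714641}{10043} \approx 2660.0$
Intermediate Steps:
$k{\left(j \right)} = \frac{6 + j}{2 j}$
$B{\left(W \right)} = W^{2}$
$\frac{B{\left(-23 \right)} + 453}{717 + k{\left(-21 \right)}} 1228 + 979 = \frac{\left(-23\right)^{2} + 453}{717 + \frac{6 - 21}{2 \left(-21\right)}} 1228 + 979 = \frac{529 + 453}{717 + \frac{1}{2} \left(- \frac{1}{21}\right) \left(-15\right)} 1228 + 979 = \frac{982}{717 + \frac{5}{14}} \cdot 1228 + 979 = \frac{982}{\frac{10043}{14}} \cdot 1228 + 979 = 982 \cdot \frac{14}{10043} \cdot 1228 + 979 = \frac{13748}{10043} \cdot 1228 + 979 = \frac{16882544}{10043} + 979 = \frac{26714641}{10043}$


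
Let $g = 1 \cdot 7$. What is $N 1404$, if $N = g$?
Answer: $9828$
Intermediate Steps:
$g = 7$
$N = 7$
$N 1404 = 7 \cdot 1404 = 9828$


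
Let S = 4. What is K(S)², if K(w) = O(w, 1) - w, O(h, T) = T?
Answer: 9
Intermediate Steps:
K(w) = 1 - w
K(S)² = (1 - 1*4)² = (1 - 4)² = (-3)² = 9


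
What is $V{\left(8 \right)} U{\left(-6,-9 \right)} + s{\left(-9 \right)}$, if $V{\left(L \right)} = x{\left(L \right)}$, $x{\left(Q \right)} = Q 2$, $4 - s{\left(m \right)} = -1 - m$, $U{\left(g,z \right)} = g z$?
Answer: $860$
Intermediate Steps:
$s{\left(m \right)} = 5 + m$ ($s{\left(m \right)} = 4 - \left(-1 - m\right) = 4 + \left(1 + m\right) = 5 + m$)
$x{\left(Q \right)} = 2 Q$
$V{\left(L \right)} = 2 L$
$V{\left(8 \right)} U{\left(-6,-9 \right)} + s{\left(-9 \right)} = 2 \cdot 8 \left(\left(-6\right) \left(-9\right)\right) + \left(5 - 9\right) = 16 \cdot 54 - 4 = 864 - 4 = 860$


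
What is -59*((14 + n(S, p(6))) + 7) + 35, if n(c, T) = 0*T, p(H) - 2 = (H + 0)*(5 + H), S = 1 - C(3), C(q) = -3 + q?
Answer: -1204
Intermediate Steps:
S = 1 (S = 1 - (-3 + 3) = 1 - 1*0 = 1 + 0 = 1)
p(H) = 2 + H*(5 + H) (p(H) = 2 + (H + 0)*(5 + H) = 2 + H*(5 + H))
n(c, T) = 0
-59*((14 + n(S, p(6))) + 7) + 35 = -59*((14 + 0) + 7) + 35 = -59*(14 + 7) + 35 = -59*21 + 35 = -1239 + 35 = -1204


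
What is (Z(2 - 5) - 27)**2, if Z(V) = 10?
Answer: 289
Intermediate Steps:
(Z(2 - 5) - 27)**2 = (10 - 27)**2 = (-17)**2 = 289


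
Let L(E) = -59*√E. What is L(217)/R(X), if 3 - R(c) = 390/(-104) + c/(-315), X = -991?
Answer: -74340*√217/4541 ≈ -241.16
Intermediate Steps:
R(c) = 27/4 + c/315 (R(c) = 3 - (390/(-104) + c/(-315)) = 3 - (390*(-1/104) + c*(-1/315)) = 3 - (-15/4 - c/315) = 3 + (15/4 + c/315) = 27/4 + c/315)
L(217)/R(X) = (-59*√217)/(27/4 + (1/315)*(-991)) = (-59*√217)/(27/4 - 991/315) = (-59*√217)/(4541/1260) = -59*√217*(1260/4541) = -74340*√217/4541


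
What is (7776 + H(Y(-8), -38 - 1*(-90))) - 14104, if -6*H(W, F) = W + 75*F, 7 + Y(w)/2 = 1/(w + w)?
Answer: -334831/48 ≈ -6975.6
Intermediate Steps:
Y(w) = -14 + 1/w (Y(w) = -14 + 2/(w + w) = -14 + 2/((2*w)) = -14 + 2*(1/(2*w)) = -14 + 1/w)
H(W, F) = -25*F/2 - W/6 (H(W, F) = -(W + 75*F)/6 = -25*F/2 - W/6)
(7776 + H(Y(-8), -38 - 1*(-90))) - 14104 = (7776 + (-25*(-38 - 1*(-90))/2 - (-14 + 1/(-8))/6)) - 14104 = (7776 + (-25*(-38 + 90)/2 - (-14 - 1/8)/6)) - 14104 = (7776 + (-25/2*52 - 1/6*(-113/8))) - 14104 = (7776 + (-650 + 113/48)) - 14104 = (7776 - 31087/48) - 14104 = 342161/48 - 14104 = -334831/48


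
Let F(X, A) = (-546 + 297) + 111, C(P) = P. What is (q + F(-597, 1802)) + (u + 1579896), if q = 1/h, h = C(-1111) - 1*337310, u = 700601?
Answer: 771721373138/338421 ≈ 2.2804e+6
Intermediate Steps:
h = -338421 (h = -1111 - 1*337310 = -1111 - 337310 = -338421)
F(X, A) = -138 (F(X, A) = -249 + 111 = -138)
q = -1/338421 (q = 1/(-338421) = -1/338421 ≈ -2.9549e-6)
(q + F(-597, 1802)) + (u + 1579896) = (-1/338421 - 138) + (700601 + 1579896) = -46702099/338421 + 2280497 = 771721373138/338421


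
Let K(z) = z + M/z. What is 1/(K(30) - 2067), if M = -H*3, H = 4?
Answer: -5/10187 ≈ -0.00049082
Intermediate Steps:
M = -12 (M = -1*4*3 = -4*3 = -12)
K(z) = z - 12/z
1/(K(30) - 2067) = 1/((30 - 12/30) - 2067) = 1/((30 - 12*1/30) - 2067) = 1/((30 - 2/5) - 2067) = 1/(148/5 - 2067) = 1/(-10187/5) = -5/10187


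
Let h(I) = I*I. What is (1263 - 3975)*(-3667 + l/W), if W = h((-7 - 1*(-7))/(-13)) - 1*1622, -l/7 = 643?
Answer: 8059213788/811 ≈ 9.9374e+6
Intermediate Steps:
l = -4501 (l = -7*643 = -4501)
h(I) = I²
W = -1622 (W = ((-7 - 1*(-7))/(-13))² - 1*1622 = ((-7 + 7)*(-1/13))² - 1622 = (0*(-1/13))² - 1622 = 0² - 1622 = 0 - 1622 = -1622)
(1263 - 3975)*(-3667 + l/W) = (1263 - 3975)*(-3667 - 4501/(-1622)) = -2712*(-3667 - 4501*(-1/1622)) = -2712*(-3667 + 4501/1622) = -2712*(-5943373/1622) = 8059213788/811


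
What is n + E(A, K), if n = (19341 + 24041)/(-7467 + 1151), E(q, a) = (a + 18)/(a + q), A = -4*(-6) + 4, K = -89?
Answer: -1098933/192638 ≈ -5.7047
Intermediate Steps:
A = 28 (A = 24 + 4 = 28)
E(q, a) = (18 + a)/(a + q)
n = -21691/3158 (n = 43382/(-6316) = 43382*(-1/6316) = -21691/3158 ≈ -6.8686)
n + E(A, K) = -21691/3158 + (18 - 89)/(-89 + 28) = -21691/3158 - 71/(-61) = -21691/3158 - 1/61*(-71) = -21691/3158 + 71/61 = -1098933/192638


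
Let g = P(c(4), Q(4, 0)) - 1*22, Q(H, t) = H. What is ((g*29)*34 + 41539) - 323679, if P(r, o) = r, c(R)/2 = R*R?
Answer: -272280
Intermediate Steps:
c(R) = 2*R² (c(R) = 2*(R*R) = 2*R²)
g = 10 (g = 2*4² - 1*22 = 2*16 - 22 = 32 - 22 = 10)
((g*29)*34 + 41539) - 323679 = ((10*29)*34 + 41539) - 323679 = (290*34 + 41539) - 323679 = (9860 + 41539) - 323679 = 51399 - 323679 = -272280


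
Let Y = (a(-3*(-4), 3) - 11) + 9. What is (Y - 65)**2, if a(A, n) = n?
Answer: 4096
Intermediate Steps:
Y = 1 (Y = (3 - 11) + 9 = -8 + 9 = 1)
(Y - 65)**2 = (1 - 65)**2 = (-64)**2 = 4096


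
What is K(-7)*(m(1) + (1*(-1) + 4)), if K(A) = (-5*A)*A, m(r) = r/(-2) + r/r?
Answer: -1715/2 ≈ -857.50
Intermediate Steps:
m(r) = 1 - r/2 (m(r) = r*(-1/2) + 1 = -r/2 + 1 = 1 - r/2)
K(A) = -5*A**2
K(-7)*(m(1) + (1*(-1) + 4)) = (-5*(-7)**2)*((1 - 1/2*1) + (1*(-1) + 4)) = (-5*49)*((1 - 1/2) + (-1 + 4)) = -245*(1/2 + 3) = -245*7/2 = -1715/2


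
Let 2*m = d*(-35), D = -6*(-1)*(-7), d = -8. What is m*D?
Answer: -5880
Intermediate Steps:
D = -42 (D = 6*(-7) = -42)
m = 140 (m = (-8*(-35))/2 = (½)*280 = 140)
m*D = 140*(-42) = -5880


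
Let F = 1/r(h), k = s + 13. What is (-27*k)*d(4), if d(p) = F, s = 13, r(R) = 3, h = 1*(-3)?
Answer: -234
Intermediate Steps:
h = -3
k = 26 (k = 13 + 13 = 26)
F = 1/3 ≈ 0.33333
d(p) = 1/3
(-27*k)*d(4) = -27*26*(1/3) = -702*1/3 = -234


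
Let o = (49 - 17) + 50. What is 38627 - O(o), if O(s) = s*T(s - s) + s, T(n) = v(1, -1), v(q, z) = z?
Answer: 38627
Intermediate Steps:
o = 82 (o = 32 + 50 = 82)
T(n) = -1
O(s) = 0 (O(s) = s*(-1) + s = -s + s = 0)
38627 - O(o) = 38627 - 1*0 = 38627 + 0 = 38627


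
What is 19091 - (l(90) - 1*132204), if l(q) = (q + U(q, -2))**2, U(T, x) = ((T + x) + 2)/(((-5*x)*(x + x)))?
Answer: 2297519/16 ≈ 1.4360e+5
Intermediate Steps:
U(T, x) = -(2 + T + x)/(10*x**2) (U(T, x) = (2 + T + x)/(((-5*x)*(2*x))) = (2 + T + x)/((-10*x**2)) = (2 + T + x)*(-1/(10*x**2)) = -(2 + T + x)/(10*x**2))
l(q) = 1521*q**2/1600 (l(q) = (q + (1/10)*(-2 - q - 1*(-2))/(-2)**2)**2 = (q + (1/10)*(1/4)*(-2 - q + 2))**2 = (q + (1/10)*(1/4)*(-q))**2 = (q - q/40)**2 = (39*q/40)**2 = 1521*q**2/1600)
19091 - (l(90) - 1*132204) = 19091 - ((1521/1600)*90**2 - 1*132204) = 19091 - ((1521/1600)*8100 - 132204) = 19091 - (123201/16 - 132204) = 19091 - 1*(-1992063/16) = 19091 + 1992063/16 = 2297519/16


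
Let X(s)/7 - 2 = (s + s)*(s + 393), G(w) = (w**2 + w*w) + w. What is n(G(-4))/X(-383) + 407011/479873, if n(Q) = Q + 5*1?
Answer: 21802395857/25724072038 ≈ 0.84755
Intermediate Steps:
G(w) = w + 2*w**2 (G(w) = (w**2 + w**2) + w = 2*w**2 + w = w + 2*w**2)
X(s) = 14 + 14*s*(393 + s) (X(s) = 14 + 7*((s + s)*(s + 393)) = 14 + 7*((2*s)*(393 + s)) = 14 + 7*(2*s*(393 + s)) = 14 + 14*s*(393 + s))
n(Q) = 5 + Q (n(Q) = Q + 5 = 5 + Q)
n(G(-4))/X(-383) + 407011/479873 = (5 - 4*(1 + 2*(-4)))/(14 + 14*(-383)**2 + 5502*(-383)) + 407011/479873 = (5 - 4*(1 - 8))/(14 + 14*146689 - 2107266) + 407011*(1/479873) = (5 - 4*(-7))/(14 + 2053646 - 2107266) + 407011/479873 = (5 + 28)/(-53606) + 407011/479873 = 33*(-1/53606) + 407011/479873 = -33/53606 + 407011/479873 = 21802395857/25724072038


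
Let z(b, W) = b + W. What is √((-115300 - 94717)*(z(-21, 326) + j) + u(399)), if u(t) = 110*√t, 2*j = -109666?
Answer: √(11451806976 + 110*√399) ≈ 1.0701e+5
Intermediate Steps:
j = -54833 (j = (½)*(-109666) = -54833)
z(b, W) = W + b
√((-115300 - 94717)*(z(-21, 326) + j) + u(399)) = √((-115300 - 94717)*((326 - 21) - 54833) + 110*√399) = √(-210017*(305 - 54833) + 110*√399) = √(-210017*(-54528) + 110*√399) = √(11451806976 + 110*√399)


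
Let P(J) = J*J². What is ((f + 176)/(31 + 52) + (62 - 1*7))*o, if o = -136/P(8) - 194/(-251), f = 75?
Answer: 2452849/83332 ≈ 29.435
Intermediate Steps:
P(J) = J³
o = 8149/16064 (o = -136/(8³) - 194/(-251) = -136/512 - 194*(-1/251) = -136*1/512 + 194/251 = -17/64 + 194/251 = 8149/16064 ≈ 0.50728)
((f + 176)/(31 + 52) + (62 - 1*7))*o = ((75 + 176)/(31 + 52) + (62 - 1*7))*(8149/16064) = (251/83 + (62 - 7))*(8149/16064) = (251*(1/83) + 55)*(8149/16064) = (251/83 + 55)*(8149/16064) = (4816/83)*(8149/16064) = 2452849/83332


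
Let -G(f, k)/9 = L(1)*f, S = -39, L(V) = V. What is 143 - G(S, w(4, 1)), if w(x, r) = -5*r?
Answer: -208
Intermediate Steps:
G(f, k) = -9*f
143 - G(S, w(4, 1)) = 143 - (-9)*(-39) = 143 - 1*351 = 143 - 351 = -208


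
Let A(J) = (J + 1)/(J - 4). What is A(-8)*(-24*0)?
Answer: 0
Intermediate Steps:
A(J) = (1 + J)/(-4 + J)
A(-8)*(-24*0) = ((1 - 8)/(-4 - 8))*(-24*0) = (-7/(-12))*0 = -1/12*(-7)*0 = (7/12)*0 = 0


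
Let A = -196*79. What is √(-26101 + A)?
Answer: I*√41585 ≈ 203.92*I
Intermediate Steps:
A = -15484
√(-26101 + A) = √(-26101 - 15484) = √(-41585) = I*√41585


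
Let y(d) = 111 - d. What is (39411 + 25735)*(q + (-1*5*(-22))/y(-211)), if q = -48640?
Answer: -510157348810/161 ≈ -3.1687e+9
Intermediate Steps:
(39411 + 25735)*(q + (-1*5*(-22))/y(-211)) = (39411 + 25735)*(-48640 + (-1*5*(-22))/(111 - 1*(-211))) = 65146*(-48640 + (-5*(-22))/(111 + 211)) = 65146*(-48640 + 110/322) = 65146*(-48640 + 110*(1/322)) = 65146*(-48640 + 55/161) = 65146*(-7830985/161) = -510157348810/161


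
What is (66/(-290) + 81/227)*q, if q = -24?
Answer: -102096/32915 ≈ -3.1018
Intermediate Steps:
(66/(-290) + 81/227)*q = (66/(-290) + 81/227)*(-24) = (66*(-1/290) + 81*(1/227))*(-24) = (-33/145 + 81/227)*(-24) = (4254/32915)*(-24) = -102096/32915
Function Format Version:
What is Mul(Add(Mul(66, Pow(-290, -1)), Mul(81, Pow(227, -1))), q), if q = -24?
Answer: Rational(-102096, 32915) ≈ -3.1018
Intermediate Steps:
Mul(Add(Mul(66, Pow(-290, -1)), Mul(81, Pow(227, -1))), q) = Mul(Add(Mul(66, Pow(-290, -1)), Mul(81, Pow(227, -1))), -24) = Mul(Add(Mul(66, Rational(-1, 290)), Mul(81, Rational(1, 227))), -24) = Mul(Add(Rational(-33, 145), Rational(81, 227)), -24) = Mul(Rational(4254, 32915), -24) = Rational(-102096, 32915)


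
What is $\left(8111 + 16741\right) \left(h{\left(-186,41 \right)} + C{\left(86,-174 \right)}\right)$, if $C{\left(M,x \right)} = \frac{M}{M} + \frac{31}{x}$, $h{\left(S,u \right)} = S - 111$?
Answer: $- \frac{213457970}{29} \approx -7.3606 \cdot 10^{6}$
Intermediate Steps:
$h{\left(S,u \right)} = -111 + S$ ($h{\left(S,u \right)} = S - 111 = -111 + S$)
$C{\left(M,x \right)} = 1 + \frac{31}{x}$
$\left(8111 + 16741\right) \left(h{\left(-186,41 \right)} + C{\left(86,-174 \right)}\right) = \left(8111 + 16741\right) \left(\left(-111 - 186\right) + \frac{31 - 174}{-174}\right) = 24852 \left(-297 - - \frac{143}{174}\right) = 24852 \left(-297 + \frac{143}{174}\right) = 24852 \left(- \frac{51535}{174}\right) = - \frac{213457970}{29}$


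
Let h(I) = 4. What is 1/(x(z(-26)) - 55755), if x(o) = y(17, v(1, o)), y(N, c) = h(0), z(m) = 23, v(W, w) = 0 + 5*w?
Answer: -1/55751 ≈ -1.7937e-5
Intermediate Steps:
v(W, w) = 5*w
y(N, c) = 4
x(o) = 4
1/(x(z(-26)) - 55755) = 1/(4 - 55755) = 1/(-55751) = -1/55751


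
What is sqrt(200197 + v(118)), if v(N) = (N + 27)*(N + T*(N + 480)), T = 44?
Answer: sqrt(4032547) ≈ 2008.1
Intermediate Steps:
v(N) = (27 + N)*(21120 + 45*N) (v(N) = (N + 27)*(N + 44*(N + 480)) = (27 + N)*(N + 44*(480 + N)) = (27 + N)*(N + (21120 + 44*N)) = (27 + N)*(21120 + 45*N))
sqrt(200197 + v(118)) = sqrt(200197 + (570240 + 45*118**2 + 22335*118)) = sqrt(200197 + (570240 + 45*13924 + 2635530)) = sqrt(200197 + (570240 + 626580 + 2635530)) = sqrt(200197 + 3832350) = sqrt(4032547)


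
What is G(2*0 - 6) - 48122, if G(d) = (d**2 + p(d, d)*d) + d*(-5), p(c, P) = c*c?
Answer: -48272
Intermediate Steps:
p(c, P) = c**2
G(d) = d**2 + d**3 - 5*d (G(d) = (d**2 + d**2*d) + d*(-5) = (d**2 + d**3) - 5*d = d**2 + d**3 - 5*d)
G(2*0 - 6) - 48122 = (2*0 - 6)*(-5 + (2*0 - 6) + (2*0 - 6)**2) - 48122 = (0 - 6)*(-5 + (0 - 6) + (0 - 6)**2) - 48122 = -6*(-5 - 6 + (-6)**2) - 48122 = -6*(-5 - 6 + 36) - 48122 = -6*25 - 48122 = -150 - 48122 = -48272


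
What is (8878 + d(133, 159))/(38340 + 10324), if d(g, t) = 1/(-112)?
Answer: 994335/5450368 ≈ 0.18243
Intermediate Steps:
d(g, t) = -1/112
(8878 + d(133, 159))/(38340 + 10324) = (8878 - 1/112)/(38340 + 10324) = (994335/112)/48664 = (994335/112)*(1/48664) = 994335/5450368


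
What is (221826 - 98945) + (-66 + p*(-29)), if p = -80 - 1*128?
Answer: 128847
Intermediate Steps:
p = -208 (p = -80 - 128 = -208)
(221826 - 98945) + (-66 + p*(-29)) = (221826 - 98945) + (-66 - 208*(-29)) = 122881 + (-66 + 6032) = 122881 + 5966 = 128847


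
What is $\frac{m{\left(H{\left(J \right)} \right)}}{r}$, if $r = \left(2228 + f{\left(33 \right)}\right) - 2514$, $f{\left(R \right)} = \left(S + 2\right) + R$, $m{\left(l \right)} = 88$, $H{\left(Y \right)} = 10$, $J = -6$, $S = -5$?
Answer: $- \frac{11}{32} \approx -0.34375$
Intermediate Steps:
$f{\left(R \right)} = -3 + R$ ($f{\left(R \right)} = \left(-5 + 2\right) + R = -3 + R$)
$r = -256$ ($r = \left(2228 + \left(-3 + 33\right)\right) - 2514 = \left(2228 + 30\right) - 2514 = 2258 - 2514 = -256$)
$\frac{m{\left(H{\left(J \right)} \right)}}{r} = \frac{88}{-256} = 88 \left(- \frac{1}{256}\right) = - \frac{11}{32}$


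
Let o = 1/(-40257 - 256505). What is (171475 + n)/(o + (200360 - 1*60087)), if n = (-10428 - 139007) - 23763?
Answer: -511320926/41627696025 ≈ -0.012283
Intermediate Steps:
o = -1/296762 (o = 1/(-296762) = -1/296762 ≈ -3.3697e-6)
n = -173198 (n = -149435 - 23763 = -173198)
(171475 + n)/(o + (200360 - 1*60087)) = (171475 - 173198)/(-1/296762 + (200360 - 1*60087)) = -1723/(-1/296762 + (200360 - 60087)) = -1723/(-1/296762 + 140273) = -1723/41627696025/296762 = -1723*296762/41627696025 = -511320926/41627696025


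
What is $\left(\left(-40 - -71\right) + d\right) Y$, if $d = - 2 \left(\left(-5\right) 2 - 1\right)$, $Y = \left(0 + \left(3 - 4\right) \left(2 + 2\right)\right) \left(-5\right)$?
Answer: $1060$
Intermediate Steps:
$Y = 20$ ($Y = \left(0 - 4\right) \left(-5\right) = \left(-4\right) \left(-5\right) = 20$)
$d = 22$ ($d = - 2 \left(-10 - 1\right) = \left(-2\right) \left(-11\right) = 22$)
$\left(\left(-40 - -71\right) + d\right) Y = \left(\left(-40 - -71\right) + 22\right) 20 = \left(\left(-40 + 71\right) + 22\right) 20 = \left(31 + 22\right) 20 = 53 \cdot 20 = 1060$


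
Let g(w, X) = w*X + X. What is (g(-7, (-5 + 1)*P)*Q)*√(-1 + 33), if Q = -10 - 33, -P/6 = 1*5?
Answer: 123840*√2 ≈ 1.7514e+5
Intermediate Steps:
P = -30 (P = -6*5 = -30)
g(w, X) = X + X*w (g(w, X) = X*w + X = X + X*w)
Q = -43
(g(-7, (-5 + 1)*P)*Q)*√(-1 + 33) = ((((-5 + 1)*(-30))*(1 - 7))*(-43))*√(-1 + 33) = ((-4*(-30)*(-6))*(-43))*√32 = ((120*(-6))*(-43))*(4*√2) = (-720*(-43))*(4*√2) = 30960*(4*√2) = 123840*√2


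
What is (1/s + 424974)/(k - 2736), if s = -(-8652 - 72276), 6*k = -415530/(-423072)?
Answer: -50522282637437/325245062097 ≈ -155.34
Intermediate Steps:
k = 7695/47008 (k = (-415530/(-423072))/6 = (-415530*(-1/423072))/6 = (⅙)*(23085/23504) = 7695/47008 ≈ 0.16370)
s = 80928 (s = -1*(-80928) = 80928)
(1/s + 424974)/(k - 2736) = (1/80928 + 424974)/(7695/47008 - 2736) = (1/80928 + 424974)/(-128606193/47008) = (34392295873/80928)*(-47008/128606193) = -50522282637437/325245062097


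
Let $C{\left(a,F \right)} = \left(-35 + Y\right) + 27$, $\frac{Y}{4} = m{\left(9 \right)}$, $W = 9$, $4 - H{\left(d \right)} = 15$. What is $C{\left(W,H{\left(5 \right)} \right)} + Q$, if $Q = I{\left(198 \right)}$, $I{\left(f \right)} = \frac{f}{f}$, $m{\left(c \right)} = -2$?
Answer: $-15$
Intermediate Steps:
$H{\left(d \right)} = -11$ ($H{\left(d \right)} = 4 - 15 = -11$)
$Y = -8$ ($Y = 4 \left(-2\right) = -8$)
$I{\left(f \right)} = 1$
$C{\left(a,F \right)} = -16$ ($C{\left(a,F \right)} = \left(-35 - 8\right) + 27 = -43 + 27 = -16$)
$Q = 1$
$C{\left(W,H{\left(5 \right)} \right)} + Q = -16 + 1 = -15$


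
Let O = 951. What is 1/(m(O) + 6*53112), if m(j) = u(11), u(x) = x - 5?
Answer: 1/318678 ≈ 3.1380e-6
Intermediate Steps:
u(x) = -5 + x
m(j) = 6 (m(j) = -5 + 11 = 6)
1/(m(O) + 6*53112) = 1/(6 + 6*53112) = 1/(6 + 318672) = 1/318678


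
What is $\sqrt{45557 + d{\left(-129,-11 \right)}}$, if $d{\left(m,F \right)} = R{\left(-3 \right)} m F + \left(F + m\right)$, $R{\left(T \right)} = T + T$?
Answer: $\sqrt{36903} \approx 192.1$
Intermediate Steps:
$R{\left(T \right)} = 2 T$
$d{\left(m,F \right)} = F + m - 6 F m$ ($d{\left(m,F \right)} = 2 \left(-3\right) m F + \left(F + m\right) = - 6 m F + \left(F + m\right) = - 6 F m + \left(F + m\right) = F + m - 6 F m$)
$\sqrt{45557 + d{\left(-129,-11 \right)}} = \sqrt{45557 - \left(140 + 8514\right)} = \sqrt{45557 - 8654} = \sqrt{36903}$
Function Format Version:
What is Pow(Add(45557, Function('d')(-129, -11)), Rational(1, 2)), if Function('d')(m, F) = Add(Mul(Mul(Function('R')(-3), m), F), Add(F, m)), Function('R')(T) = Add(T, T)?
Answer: Pow(36903, Rational(1, 2)) ≈ 192.10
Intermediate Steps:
Function('R')(T) = Mul(2, T)
Function('d')(m, F) = Add(F, m, Mul(-6, F, m)) (Function('d')(m, F) = Add(Mul(Mul(Mul(2, -3), m), F), Add(F, m)) = Add(Mul(Mul(-6, m), F), Add(F, m)) = Add(Mul(-6, F, m), Add(F, m)) = Add(F, m, Mul(-6, F, m)))
Pow(Add(45557, Function('d')(-129, -11)), Rational(1, 2)) = Pow(Add(45557, Add(-11, -129, Mul(-6, -11, -129))), Rational(1, 2)) = Pow(Add(45557, Add(-11, -129, -8514)), Rational(1, 2)) = Pow(Add(45557, -8654), Rational(1, 2)) = Pow(36903, Rational(1, 2))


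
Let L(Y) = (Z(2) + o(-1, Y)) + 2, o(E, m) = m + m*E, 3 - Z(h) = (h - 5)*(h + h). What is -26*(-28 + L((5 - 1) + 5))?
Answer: 286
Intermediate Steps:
Z(h) = 3 - 2*h*(-5 + h) (Z(h) = 3 - (h - 5)*(h + h) = 3 - (-5 + h)*2*h = 3 - 2*h*(-5 + h))
o(E, m) = m + E*m
L(Y) = 17 (L(Y) = ((3 - 2*2**2 + 10*2) + Y*(1 - 1)) + 2 = ((3 - 2*4 + 20) + Y*0) + 2 = ((3 - 8 + 20) + 0) + 2 = (15 + 0) + 2 = 15 + 2 = 17)
-26*(-28 + L((5 - 1) + 5)) = -26*(-28 + 17) = -26*(-11) = 286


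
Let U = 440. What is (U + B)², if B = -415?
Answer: 625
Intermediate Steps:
(U + B)² = (440 - 415)² = 25² = 625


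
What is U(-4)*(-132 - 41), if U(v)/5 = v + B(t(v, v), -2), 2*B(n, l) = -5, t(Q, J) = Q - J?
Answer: 11245/2 ≈ 5622.5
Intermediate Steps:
B(n, l) = -5/2 (B(n, l) = (½)*(-5) = -5/2)
U(v) = -25/2 + 5*v (U(v) = 5*(v - 5/2) = 5*(-5/2 + v) = -25/2 + 5*v)
U(-4)*(-132 - 41) = (-25/2 + 5*(-4))*(-132 - 41) = (-25/2 - 20)*(-173) = -65/2*(-173) = 11245/2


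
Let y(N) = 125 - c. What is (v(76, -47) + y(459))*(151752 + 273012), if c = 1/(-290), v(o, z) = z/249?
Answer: 638057047986/12035 ≈ 5.3017e+7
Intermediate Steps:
v(o, z) = z/249 (v(o, z) = z*(1/249) = z/249)
c = -1/290 ≈ -0.0034483
y(N) = 36251/290 (y(N) = 125 - 1*(-1/290) = 125 + 1/290 = 36251/290)
(v(76, -47) + y(459))*(151752 + 273012) = ((1/249)*(-47) + 36251/290)*(151752 + 273012) = (-47/249 + 36251/290)*424764 = (9012869/72210)*424764 = 638057047986/12035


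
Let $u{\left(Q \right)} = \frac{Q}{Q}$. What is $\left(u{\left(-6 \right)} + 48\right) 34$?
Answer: $1666$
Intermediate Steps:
$u{\left(Q \right)} = 1$
$\left(u{\left(-6 \right)} + 48\right) 34 = \left(1 + 48\right) 34 = 49 \cdot 34 = 1666$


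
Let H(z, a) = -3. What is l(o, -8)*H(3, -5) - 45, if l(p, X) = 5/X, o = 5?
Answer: -345/8 ≈ -43.125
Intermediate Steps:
l(o, -8)*H(3, -5) - 45 = (5/(-8))*(-3) - 45 = (5*(-⅛))*(-3) - 45 = -5/8*(-3) - 45 = 15/8 - 45 = -345/8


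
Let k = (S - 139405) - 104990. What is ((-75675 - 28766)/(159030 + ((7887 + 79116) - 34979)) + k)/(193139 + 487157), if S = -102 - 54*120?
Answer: -52969804199/143579191984 ≈ -0.36892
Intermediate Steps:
S = -6582 (S = -102 - 6480 = -6582)
k = -250977 (k = (-6582 - 139405) - 104990 = -145987 - 104990 = -250977)
((-75675 - 28766)/(159030 + ((7887 + 79116) - 34979)) + k)/(193139 + 487157) = ((-75675 - 28766)/(159030 + ((7887 + 79116) - 34979)) - 250977)/(193139 + 487157) = (-104441/(159030 + (87003 - 34979)) - 250977)/680296 = (-104441/(159030 + 52024) - 250977)*(1/680296) = (-104441/211054 - 250977)*(1/680296) = -52969804199/211054*1/680296 = -52969804199/143579191984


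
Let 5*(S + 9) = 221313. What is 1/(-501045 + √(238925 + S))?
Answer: -2505225/1255229044232 - √7079465/1255229044232 ≈ -1.9979e-6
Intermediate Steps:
S = 221268/5 (S = -9 + (⅕)*221313 = -9 + 221313/5 = 221268/5 ≈ 44254.)
1/(-501045 + √(238925 + S)) = 1/(-501045 + √(238925 + 221268/5)) = 1/(-501045 + √(1415893/5)) = 1/(-501045 + √7079465/5)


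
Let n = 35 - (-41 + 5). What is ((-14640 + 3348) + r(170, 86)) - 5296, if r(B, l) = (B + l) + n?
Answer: -16261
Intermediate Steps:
n = 71 (n = 35 - 1*(-36) = 35 + 36 = 71)
r(B, l) = 71 + B + l (r(B, l) = (B + l) + 71 = 71 + B + l)
((-14640 + 3348) + r(170, 86)) - 5296 = ((-14640 + 3348) + (71 + 170 + 86)) - 5296 = (-11292 + 327) - 5296 = -10965 - 5296 = -16261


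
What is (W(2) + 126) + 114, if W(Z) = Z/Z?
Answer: 241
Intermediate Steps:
W(Z) = 1
(W(2) + 126) + 114 = (1 + 126) + 114 = 127 + 114 = 241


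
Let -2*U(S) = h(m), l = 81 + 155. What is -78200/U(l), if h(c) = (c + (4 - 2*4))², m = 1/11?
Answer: 18924400/1849 ≈ 10235.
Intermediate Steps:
m = 1/11 ≈ 0.090909
l = 236
h(c) = (-4 + c)² (h(c) = (c + (4 - 8))² = (c - 4)² = (-4 + c)²)
U(S) = -1849/242 (U(S) = -(-4 + 1/11)²/2 = -(-43/11)²/2 = -½*1849/121 = -1849/242)
-78200/U(l) = -78200/(-1849/242) = -78200*(-242/1849) = 18924400/1849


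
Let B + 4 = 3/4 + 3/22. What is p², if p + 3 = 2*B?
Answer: 41209/484 ≈ 85.143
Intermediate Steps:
B = -137/44 (B = -4 + (3/4 + 3/22) = -4 + (3*(¼) + 3*(1/22)) = -4 + (¾ + 3/22) = -4 + 39/44 = -137/44 ≈ -3.1136)
p = -203/22 (p = -3 + 2*(-137/44) = -3 - 137/22 = -203/22 ≈ -9.2273)
p² = (-203/22)² = 41209/484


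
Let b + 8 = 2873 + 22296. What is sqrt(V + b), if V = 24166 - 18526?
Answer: sqrt(30801) ≈ 175.50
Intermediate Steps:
b = 25161 (b = -8 + (2873 + 22296) = -8 + 25169 = 25161)
V = 5640
sqrt(V + b) = sqrt(5640 + 25161) = sqrt(30801)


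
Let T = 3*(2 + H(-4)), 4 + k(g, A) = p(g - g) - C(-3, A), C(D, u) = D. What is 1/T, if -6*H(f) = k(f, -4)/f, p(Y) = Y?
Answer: 8/47 ≈ 0.17021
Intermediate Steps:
k(g, A) = -1 (k(g, A) = -4 + ((g - g) - 1*(-3)) = -4 + (0 + 3) = -4 + 3 = -1)
H(f) = 1/(6*f) (H(f) = -(-1)/(6*f) = 1/(6*f))
T = 47/8 (T = 3*(2 + (⅙)/(-4)) = 3*(2 + (⅙)*(-¼)) = 3*(2 - 1/24) = 3*(47/24) = 47/8 ≈ 5.8750)
1/T = 1/(47/8) = 8/47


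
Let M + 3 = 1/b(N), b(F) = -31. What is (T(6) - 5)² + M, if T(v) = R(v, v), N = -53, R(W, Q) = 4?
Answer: -63/31 ≈ -2.0323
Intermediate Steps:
T(v) = 4
M = -94/31 (M = -3 + 1/(-31) = -3 - 1/31 = -94/31 ≈ -3.0323)
(T(6) - 5)² + M = (4 - 5)² - 94/31 = (-1)² - 94/31 = 1 - 94/31 = -63/31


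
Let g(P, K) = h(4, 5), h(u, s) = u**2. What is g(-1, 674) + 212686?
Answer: 212702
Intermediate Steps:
g(P, K) = 16 (g(P, K) = 4**2 = 16)
g(-1, 674) + 212686 = 16 + 212686 = 212702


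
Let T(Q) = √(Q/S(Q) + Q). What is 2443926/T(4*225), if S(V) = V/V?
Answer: 407321*√2/10 ≈ 57604.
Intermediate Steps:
S(V) = 1
T(Q) = √2*√Q (T(Q) = √(Q/1 + Q) = √(Q*1 + Q) = √(Q + Q) = √(2*Q) = √2*√Q)
2443926/T(4*225) = 2443926/((√2*√(4*225))) = 2443926/((√2*√900)) = 2443926/((√2*30)) = 2443926/((30*√2)) = 2443926*(√2/60) = 407321*√2/10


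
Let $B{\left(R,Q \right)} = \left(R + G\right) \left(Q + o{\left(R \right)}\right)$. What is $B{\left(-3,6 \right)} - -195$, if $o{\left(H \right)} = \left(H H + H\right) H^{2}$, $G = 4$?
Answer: $255$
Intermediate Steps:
$o{\left(H \right)} = H^{2} \left(H + H^{2}\right)$ ($o{\left(H \right)} = \left(H^{2} + H\right) H^{2} = \left(H + H^{2}\right) H^{2} = H^{2} \left(H + H^{2}\right)$)
$B{\left(R,Q \right)} = \left(4 + R\right) \left(Q + R^{3} \left(1 + R\right)\right)$ ($B{\left(R,Q \right)} = \left(R + 4\right) \left(Q + R^{3} \left(1 + R\right)\right) = \left(4 + R\right) \left(Q + R^{3} \left(1 + R\right)\right)$)
$B{\left(-3,6 \right)} - -195 = \left(\left(-3\right)^{5} + 4 \cdot 6 + 4 \left(-3\right)^{3} + 5 \left(-3\right)^{4} + 6 \left(-3\right)\right) - -195 = \left(-243 + 24 + 4 \left(-27\right) + 5 \cdot 81 - 18\right) + 195 = \left(-243 + 24 - 108 + 405 - 18\right) + 195 = 60 + 195 = 255$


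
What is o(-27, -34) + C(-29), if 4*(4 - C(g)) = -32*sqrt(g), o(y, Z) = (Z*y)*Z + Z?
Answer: -31242 + 8*I*sqrt(29) ≈ -31242.0 + 43.081*I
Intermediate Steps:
o(y, Z) = Z + y*Z**2 (o(y, Z) = y*Z**2 + Z = Z + y*Z**2)
C(g) = 4 + 8*sqrt(g) (C(g) = 4 - (-8)*sqrt(g) = 4 + 8*sqrt(g))
o(-27, -34) + C(-29) = -34*(1 - 34*(-27)) + (4 + 8*sqrt(-29)) = -34*(1 + 918) + (4 + 8*(I*sqrt(29))) = -34*919 + (4 + 8*I*sqrt(29)) = -31246 + (4 + 8*I*sqrt(29)) = -31242 + 8*I*sqrt(29)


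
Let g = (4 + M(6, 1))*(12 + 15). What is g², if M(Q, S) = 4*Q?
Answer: 571536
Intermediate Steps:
g = 756 (g = (4 + 4*6)*(12 + 15) = (4 + 24)*27 = 28*27 = 756)
g² = 756² = 571536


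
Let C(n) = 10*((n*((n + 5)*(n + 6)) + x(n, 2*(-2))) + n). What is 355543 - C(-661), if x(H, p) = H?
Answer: 2840553563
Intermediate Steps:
C(n) = 20*n + 10*n*(5 + n)*(6 + n) (C(n) = 10*((n*((n + 5)*(n + 6)) + n) + n) = 10*((n*((5 + n)*(6 + n)) + n) + n) = 10*((n*(5 + n)*(6 + n) + n) + n) = 10*((n + n*(5 + n)*(6 + n)) + n) = 10*(2*n + n*(5 + n)*(6 + n)) = 20*n + 10*n*(5 + n)*(6 + n))
355543 - C(-661) = 355543 - 10*(-661)*(32 + (-661)² + 11*(-661)) = 355543 - 10*(-661)*(32 + 436921 - 7271) = 355543 - 10*(-661)*429682 = 355543 - 1*(-2840198020) = 355543 + 2840198020 = 2840553563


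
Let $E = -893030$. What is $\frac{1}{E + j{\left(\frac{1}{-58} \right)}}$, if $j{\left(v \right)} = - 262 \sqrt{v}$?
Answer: $- \frac{12948935}{11563787440211} + \frac{131 i \sqrt{58}}{23127574880422} \approx -1.1198 \cdot 10^{-6} + 4.3138 \cdot 10^{-11} i$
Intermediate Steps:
$\frac{1}{E + j{\left(\frac{1}{-58} \right)}} = \frac{1}{-893030 - 262 \sqrt{\frac{1}{-58}}} = \frac{1}{-893030 - 262 \sqrt{- \frac{1}{58}}} = \frac{1}{-893030 - 262 \frac{i \sqrt{58}}{58}} = \frac{1}{-893030 - \frac{131 i \sqrt{58}}{29}}$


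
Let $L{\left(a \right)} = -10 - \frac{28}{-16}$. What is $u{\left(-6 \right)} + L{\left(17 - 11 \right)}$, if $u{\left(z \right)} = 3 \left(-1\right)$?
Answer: $- \frac{45}{4} \approx -11.25$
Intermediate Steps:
$L{\left(a \right)} = - \frac{33}{4}$ ($L{\left(a \right)} = -10 - - \frac{7}{4} = -10 + \frac{7}{4} = - \frac{33}{4}$)
$u{\left(z \right)} = -3$
$u{\left(-6 \right)} + L{\left(17 - 11 \right)} = -3 - \frac{33}{4} = - \frac{45}{4}$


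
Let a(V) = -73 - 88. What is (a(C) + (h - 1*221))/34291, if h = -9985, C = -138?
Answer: -10367/34291 ≈ -0.30232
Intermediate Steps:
a(V) = -161
(a(C) + (h - 1*221))/34291 = (-161 + (-9985 - 1*221))/34291 = (-161 + (-9985 - 221))*(1/34291) = (-161 - 10206)*(1/34291) = -10367*1/34291 = -10367/34291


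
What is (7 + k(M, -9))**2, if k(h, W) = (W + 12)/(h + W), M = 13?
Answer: 961/16 ≈ 60.063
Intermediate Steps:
k(h, W) = (12 + W)/(W + h)
(7 + k(M, -9))**2 = (7 + (12 - 9)/(-9 + 13))**2 = (7 + 3/4)**2 = (31/4)**2 = 961/16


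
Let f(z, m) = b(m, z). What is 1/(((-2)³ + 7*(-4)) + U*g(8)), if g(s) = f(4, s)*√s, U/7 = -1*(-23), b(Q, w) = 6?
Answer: 1/207332 + 161*√2/621996 ≈ 0.00037088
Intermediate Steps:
U = 161 (U = 7*(-1*(-23)) = 7*23 = 161)
f(z, m) = 6
g(s) = 6*√s
1/(((-2)³ + 7*(-4)) + U*g(8)) = 1/(((-2)³ + 7*(-4)) + 161*(6*√8)) = 1/((-8 - 28) + 161*(6*(2*√2))) = 1/(-36 + 161*(12*√2)) = 1/(-36 + 1932*√2)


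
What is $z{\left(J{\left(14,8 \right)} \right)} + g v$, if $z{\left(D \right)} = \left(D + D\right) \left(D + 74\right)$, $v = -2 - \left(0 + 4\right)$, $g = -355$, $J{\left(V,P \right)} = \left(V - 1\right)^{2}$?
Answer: $84264$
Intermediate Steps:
$J{\left(V,P \right)} = \left(-1 + V\right)^{2}$
$v = -6$ ($v = -2 - 4 = -6$)
$z{\left(D \right)} = 2 D \left(74 + D\right)$
$z{\left(J{\left(14,8 \right)} \right)} + g v = 2 \left(-1 + 14\right)^{2} \left(74 + \left(-1 + 14\right)^{2}\right) - -2130 = 2 \cdot 13^{2} \left(74 + 13^{2}\right) + 2130 = 2 \cdot 169 \left(74 + 169\right) + 2130 = 2 \cdot 169 \cdot 243 + 2130 = 82134 + 2130 = 84264$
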